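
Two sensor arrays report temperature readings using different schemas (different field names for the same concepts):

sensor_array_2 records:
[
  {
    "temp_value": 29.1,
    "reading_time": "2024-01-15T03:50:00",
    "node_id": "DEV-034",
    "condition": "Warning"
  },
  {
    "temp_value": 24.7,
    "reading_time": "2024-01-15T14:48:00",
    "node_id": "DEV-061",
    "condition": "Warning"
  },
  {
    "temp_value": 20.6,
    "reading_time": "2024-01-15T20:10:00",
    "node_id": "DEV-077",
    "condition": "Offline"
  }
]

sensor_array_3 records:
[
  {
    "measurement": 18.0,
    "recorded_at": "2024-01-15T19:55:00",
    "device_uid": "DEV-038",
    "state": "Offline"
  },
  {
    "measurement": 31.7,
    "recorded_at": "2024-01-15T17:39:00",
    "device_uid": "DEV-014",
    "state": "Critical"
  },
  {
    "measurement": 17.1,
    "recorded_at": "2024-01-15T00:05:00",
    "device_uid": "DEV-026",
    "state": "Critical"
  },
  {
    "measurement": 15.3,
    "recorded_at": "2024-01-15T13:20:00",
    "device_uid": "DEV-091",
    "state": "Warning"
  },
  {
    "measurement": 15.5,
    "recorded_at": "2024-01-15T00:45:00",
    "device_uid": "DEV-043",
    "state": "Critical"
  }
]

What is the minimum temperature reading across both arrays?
15.3

Schema mapping: "temp_value" (sensor_array_2) = "measurement" (sensor_array_3) = temperature reading

Minimum in sensor_array_2: 20.6
Minimum in sensor_array_3: 15.3

Overall minimum: min(20.6, 15.3) = 15.3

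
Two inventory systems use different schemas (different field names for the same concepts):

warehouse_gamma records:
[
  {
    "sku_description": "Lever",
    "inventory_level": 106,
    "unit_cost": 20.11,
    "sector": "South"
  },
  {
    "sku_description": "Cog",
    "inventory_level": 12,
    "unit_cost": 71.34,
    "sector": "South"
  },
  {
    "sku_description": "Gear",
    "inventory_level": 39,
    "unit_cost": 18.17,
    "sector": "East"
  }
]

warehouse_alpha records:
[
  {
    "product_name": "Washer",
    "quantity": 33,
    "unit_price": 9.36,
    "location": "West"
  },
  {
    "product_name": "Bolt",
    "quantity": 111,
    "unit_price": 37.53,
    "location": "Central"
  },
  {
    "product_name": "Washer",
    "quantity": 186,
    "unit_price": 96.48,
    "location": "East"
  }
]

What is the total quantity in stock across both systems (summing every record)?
487

To reconcile these schemas, identify the field holding the quantity in stock in each system:
1. In warehouse_gamma it is "inventory_level"
2. In warehouse_alpha it is "quantity"

From warehouse_gamma: 106 + 12 + 39 = 157
From warehouse_alpha: 33 + 111 + 186 = 330

Total: 157 + 330 = 487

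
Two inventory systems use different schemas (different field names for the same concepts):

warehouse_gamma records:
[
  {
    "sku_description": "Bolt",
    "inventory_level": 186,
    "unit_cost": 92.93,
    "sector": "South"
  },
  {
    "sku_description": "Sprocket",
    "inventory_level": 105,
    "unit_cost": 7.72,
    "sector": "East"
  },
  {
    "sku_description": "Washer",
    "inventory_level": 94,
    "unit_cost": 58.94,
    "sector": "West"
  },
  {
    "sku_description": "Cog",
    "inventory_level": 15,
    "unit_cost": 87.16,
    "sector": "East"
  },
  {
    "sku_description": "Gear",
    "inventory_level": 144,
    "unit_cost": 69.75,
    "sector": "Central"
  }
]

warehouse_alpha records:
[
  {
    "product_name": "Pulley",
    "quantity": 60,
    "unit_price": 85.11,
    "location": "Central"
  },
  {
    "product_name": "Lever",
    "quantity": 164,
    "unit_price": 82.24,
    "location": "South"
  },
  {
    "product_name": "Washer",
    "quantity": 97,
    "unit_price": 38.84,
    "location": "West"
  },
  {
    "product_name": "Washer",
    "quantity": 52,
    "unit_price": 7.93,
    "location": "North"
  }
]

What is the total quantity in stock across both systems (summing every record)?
917

To reconcile these schemas, identify the field holding the quantity in stock in each system:
1. In warehouse_gamma it is "inventory_level"
2. In warehouse_alpha it is "quantity"

From warehouse_gamma: 186 + 105 + 94 + 15 + 144 = 544
From warehouse_alpha: 60 + 164 + 97 + 52 = 373

Total: 544 + 373 = 917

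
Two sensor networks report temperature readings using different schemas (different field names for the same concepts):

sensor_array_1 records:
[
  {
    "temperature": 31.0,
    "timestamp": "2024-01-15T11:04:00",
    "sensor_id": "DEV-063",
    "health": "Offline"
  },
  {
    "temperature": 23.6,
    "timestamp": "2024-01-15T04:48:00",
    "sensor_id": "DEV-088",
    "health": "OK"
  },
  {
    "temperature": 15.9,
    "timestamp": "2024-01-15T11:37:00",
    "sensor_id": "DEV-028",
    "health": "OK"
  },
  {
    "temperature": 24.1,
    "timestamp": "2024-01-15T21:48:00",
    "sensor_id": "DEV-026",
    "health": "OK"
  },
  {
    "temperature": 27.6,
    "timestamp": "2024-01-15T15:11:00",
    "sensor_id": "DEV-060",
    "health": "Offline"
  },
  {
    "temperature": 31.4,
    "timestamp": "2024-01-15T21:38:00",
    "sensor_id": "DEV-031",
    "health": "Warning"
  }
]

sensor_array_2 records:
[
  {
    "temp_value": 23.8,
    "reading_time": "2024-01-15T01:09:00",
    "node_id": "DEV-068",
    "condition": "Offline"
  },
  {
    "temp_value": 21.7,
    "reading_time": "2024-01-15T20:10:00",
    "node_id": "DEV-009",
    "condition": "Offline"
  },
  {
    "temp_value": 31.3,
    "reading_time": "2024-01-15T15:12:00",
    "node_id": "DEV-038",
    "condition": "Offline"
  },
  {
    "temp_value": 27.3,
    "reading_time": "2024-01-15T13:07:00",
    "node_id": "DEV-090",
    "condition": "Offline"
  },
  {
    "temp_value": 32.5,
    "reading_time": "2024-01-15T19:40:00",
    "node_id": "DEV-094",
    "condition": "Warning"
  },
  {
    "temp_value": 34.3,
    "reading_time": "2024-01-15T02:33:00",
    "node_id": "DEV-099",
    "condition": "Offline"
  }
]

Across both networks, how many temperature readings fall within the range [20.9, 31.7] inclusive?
9

Schema mapping: "temperature" (sensor_array_1) = "temp_value" (sensor_array_2) = temperature

Readings in [20.9, 31.7] from sensor_array_1: 5
Readings in [20.9, 31.7] from sensor_array_2: 4

Total count: 5 + 4 = 9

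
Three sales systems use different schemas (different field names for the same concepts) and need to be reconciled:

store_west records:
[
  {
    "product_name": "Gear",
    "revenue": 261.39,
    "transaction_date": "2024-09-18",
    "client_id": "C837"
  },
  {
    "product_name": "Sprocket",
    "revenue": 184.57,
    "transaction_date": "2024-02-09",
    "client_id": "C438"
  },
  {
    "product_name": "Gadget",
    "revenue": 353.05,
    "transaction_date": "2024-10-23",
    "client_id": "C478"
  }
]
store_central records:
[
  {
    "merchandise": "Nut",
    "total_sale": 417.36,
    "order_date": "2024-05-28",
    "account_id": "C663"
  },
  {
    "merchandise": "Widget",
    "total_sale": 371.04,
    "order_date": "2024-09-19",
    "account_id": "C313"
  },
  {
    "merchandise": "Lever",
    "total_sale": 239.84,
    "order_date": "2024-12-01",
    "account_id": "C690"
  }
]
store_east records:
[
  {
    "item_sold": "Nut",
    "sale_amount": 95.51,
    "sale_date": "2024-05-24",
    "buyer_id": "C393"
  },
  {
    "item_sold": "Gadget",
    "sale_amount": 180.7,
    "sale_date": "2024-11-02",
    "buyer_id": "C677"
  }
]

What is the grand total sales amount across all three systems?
2103.46

Schema reconciliation - all amount fields map to sale amount:

store_west (revenue): 799.01
store_central (total_sale): 1028.24
store_east (sale_amount): 276.21

Grand total: 2103.46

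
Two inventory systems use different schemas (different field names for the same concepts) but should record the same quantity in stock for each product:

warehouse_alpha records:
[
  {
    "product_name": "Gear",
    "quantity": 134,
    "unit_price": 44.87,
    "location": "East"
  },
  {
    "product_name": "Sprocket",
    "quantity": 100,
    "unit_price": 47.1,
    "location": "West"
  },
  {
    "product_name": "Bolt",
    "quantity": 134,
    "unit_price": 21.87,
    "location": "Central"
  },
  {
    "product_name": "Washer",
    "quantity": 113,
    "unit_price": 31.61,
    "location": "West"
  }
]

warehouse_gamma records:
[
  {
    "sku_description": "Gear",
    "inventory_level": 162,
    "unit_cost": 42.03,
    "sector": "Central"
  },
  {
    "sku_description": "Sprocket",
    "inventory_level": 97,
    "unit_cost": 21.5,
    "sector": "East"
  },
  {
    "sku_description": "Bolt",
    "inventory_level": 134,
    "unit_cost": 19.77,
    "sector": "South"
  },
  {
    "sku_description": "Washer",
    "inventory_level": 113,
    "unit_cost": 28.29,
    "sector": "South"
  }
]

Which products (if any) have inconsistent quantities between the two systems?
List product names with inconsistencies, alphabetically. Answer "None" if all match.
Gear, Sprocket

Schema mappings:
- "product_name" (warehouse_alpha) = "sku_description" (warehouse_gamma) = product name
- "quantity" (warehouse_alpha) = "inventory_level" (warehouse_gamma) = quantity

Comparison:
  Gear: 134 vs 162 - MISMATCH
  Sprocket: 100 vs 97 - MISMATCH
  Bolt: 134 vs 134 - MATCH
  Washer: 113 vs 113 - MATCH

Products with inconsistencies: Gear, Sprocket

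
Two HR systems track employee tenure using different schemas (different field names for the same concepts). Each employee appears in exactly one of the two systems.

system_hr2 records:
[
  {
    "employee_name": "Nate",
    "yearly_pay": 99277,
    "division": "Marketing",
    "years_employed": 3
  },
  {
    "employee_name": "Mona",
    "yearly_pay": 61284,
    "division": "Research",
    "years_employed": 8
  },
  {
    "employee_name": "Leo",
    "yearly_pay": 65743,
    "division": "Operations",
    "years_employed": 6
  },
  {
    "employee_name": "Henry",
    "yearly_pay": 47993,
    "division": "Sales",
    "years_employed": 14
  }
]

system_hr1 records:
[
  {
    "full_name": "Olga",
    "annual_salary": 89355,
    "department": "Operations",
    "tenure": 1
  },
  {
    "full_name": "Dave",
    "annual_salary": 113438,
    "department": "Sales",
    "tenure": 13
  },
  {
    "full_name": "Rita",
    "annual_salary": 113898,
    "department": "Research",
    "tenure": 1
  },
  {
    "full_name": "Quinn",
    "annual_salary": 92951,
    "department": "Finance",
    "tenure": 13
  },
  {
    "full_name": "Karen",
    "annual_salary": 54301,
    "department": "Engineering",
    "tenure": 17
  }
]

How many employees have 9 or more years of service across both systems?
4

Reconcile schemas: "years_employed" (system_hr2) = "tenure" (system_hr1) = years of service

From system_hr2: 1 employees with >= 9 years
From system_hr1: 3 employees with >= 9 years

Total: 1 + 3 = 4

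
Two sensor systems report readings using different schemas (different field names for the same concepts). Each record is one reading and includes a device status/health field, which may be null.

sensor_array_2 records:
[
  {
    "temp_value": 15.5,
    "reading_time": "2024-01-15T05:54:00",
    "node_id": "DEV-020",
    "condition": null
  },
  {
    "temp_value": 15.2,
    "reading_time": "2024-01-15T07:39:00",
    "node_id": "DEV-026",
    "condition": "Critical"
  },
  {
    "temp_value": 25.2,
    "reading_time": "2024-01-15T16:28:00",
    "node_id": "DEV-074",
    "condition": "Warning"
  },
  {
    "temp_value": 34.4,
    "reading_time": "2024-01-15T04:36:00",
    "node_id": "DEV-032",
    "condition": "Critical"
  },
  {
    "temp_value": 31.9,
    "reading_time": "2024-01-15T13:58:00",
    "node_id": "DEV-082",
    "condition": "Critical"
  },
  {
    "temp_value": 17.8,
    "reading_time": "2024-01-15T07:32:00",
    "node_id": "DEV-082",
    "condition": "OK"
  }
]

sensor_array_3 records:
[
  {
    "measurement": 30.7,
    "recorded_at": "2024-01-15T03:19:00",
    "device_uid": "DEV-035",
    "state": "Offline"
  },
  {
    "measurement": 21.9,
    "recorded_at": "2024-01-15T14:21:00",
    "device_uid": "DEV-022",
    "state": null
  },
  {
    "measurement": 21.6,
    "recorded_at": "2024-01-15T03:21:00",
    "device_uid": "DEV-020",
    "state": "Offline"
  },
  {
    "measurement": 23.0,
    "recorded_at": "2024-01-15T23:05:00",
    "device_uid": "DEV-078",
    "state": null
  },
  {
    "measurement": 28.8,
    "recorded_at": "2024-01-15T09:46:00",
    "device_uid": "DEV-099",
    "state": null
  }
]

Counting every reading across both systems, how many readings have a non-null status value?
7

Schema mapping: "condition" (sensor_array_2) = "state" (sensor_array_3) = status

Non-null in sensor_array_2: 5
Non-null in sensor_array_3: 2

Total non-null: 5 + 2 = 7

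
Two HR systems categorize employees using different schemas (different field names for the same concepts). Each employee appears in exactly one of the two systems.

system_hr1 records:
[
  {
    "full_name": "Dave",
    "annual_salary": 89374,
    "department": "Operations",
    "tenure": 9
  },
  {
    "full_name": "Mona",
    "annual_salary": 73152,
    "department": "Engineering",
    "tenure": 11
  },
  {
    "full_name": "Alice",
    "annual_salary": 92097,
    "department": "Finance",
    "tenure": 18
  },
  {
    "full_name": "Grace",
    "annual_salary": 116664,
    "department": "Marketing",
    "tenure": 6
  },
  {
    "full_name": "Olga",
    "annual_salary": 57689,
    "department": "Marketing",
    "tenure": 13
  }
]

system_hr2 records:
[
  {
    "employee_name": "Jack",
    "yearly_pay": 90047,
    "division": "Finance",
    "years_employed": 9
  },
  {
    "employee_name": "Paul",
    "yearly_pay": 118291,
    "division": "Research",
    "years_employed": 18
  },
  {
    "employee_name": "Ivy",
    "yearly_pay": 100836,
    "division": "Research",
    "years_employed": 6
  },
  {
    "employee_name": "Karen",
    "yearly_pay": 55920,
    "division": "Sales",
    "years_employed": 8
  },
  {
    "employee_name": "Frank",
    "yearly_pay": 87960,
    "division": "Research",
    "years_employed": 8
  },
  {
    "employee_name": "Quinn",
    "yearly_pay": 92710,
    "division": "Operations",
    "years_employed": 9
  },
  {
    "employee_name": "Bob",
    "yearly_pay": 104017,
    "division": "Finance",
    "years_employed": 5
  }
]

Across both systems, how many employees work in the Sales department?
1

Schema mapping: "department" (system_hr1) = "division" (system_hr2) = department

Sales employees in system_hr1: 0
Sales employees in system_hr2: 1

Total in Sales: 0 + 1 = 1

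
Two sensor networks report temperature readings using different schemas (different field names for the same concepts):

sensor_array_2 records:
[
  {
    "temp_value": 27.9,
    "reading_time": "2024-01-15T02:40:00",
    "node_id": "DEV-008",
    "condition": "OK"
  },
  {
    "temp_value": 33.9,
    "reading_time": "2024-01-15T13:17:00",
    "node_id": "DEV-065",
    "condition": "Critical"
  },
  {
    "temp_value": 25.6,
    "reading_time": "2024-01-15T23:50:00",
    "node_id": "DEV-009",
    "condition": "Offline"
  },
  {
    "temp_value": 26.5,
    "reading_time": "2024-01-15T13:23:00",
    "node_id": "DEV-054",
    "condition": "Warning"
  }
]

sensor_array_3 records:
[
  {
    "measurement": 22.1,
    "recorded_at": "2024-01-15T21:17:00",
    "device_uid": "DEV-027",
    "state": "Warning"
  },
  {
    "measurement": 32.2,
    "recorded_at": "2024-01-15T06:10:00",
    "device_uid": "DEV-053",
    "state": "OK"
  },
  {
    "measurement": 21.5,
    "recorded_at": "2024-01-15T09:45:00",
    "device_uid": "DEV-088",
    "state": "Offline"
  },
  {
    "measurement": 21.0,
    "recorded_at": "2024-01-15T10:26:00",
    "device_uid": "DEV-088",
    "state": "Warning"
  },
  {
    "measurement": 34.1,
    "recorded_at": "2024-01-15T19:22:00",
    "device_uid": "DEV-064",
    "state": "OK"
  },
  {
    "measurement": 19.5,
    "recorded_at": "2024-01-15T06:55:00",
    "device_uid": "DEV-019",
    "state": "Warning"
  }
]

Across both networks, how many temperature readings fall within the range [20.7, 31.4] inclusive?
6

Schema mapping: "temp_value" (sensor_array_2) = "measurement" (sensor_array_3) = temperature

Readings in [20.7, 31.4] from sensor_array_2: 3
Readings in [20.7, 31.4] from sensor_array_3: 3

Total count: 3 + 3 = 6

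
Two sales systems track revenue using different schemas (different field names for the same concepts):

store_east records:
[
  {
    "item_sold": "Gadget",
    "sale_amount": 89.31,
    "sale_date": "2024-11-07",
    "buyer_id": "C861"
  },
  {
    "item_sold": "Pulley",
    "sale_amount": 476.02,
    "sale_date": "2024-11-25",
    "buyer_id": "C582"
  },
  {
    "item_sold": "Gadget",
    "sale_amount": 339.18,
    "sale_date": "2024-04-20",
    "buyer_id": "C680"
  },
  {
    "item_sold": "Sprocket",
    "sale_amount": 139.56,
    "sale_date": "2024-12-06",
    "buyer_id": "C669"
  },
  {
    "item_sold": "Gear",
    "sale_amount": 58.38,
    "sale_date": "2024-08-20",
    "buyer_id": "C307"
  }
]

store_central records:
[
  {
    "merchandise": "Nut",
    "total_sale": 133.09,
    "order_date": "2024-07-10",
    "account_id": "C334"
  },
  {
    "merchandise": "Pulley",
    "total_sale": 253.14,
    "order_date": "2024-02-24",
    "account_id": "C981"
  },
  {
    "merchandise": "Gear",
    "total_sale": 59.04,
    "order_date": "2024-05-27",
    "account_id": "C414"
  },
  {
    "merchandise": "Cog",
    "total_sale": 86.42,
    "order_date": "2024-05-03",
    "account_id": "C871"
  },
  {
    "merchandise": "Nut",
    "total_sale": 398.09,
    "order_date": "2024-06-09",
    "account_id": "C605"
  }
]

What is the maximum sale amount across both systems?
476.02

Reconcile: "sale_amount" (store_east) = "total_sale" (store_central) = sale amount

Maximum in store_east: 476.02
Maximum in store_central: 398.09

Overall maximum: max(476.02, 398.09) = 476.02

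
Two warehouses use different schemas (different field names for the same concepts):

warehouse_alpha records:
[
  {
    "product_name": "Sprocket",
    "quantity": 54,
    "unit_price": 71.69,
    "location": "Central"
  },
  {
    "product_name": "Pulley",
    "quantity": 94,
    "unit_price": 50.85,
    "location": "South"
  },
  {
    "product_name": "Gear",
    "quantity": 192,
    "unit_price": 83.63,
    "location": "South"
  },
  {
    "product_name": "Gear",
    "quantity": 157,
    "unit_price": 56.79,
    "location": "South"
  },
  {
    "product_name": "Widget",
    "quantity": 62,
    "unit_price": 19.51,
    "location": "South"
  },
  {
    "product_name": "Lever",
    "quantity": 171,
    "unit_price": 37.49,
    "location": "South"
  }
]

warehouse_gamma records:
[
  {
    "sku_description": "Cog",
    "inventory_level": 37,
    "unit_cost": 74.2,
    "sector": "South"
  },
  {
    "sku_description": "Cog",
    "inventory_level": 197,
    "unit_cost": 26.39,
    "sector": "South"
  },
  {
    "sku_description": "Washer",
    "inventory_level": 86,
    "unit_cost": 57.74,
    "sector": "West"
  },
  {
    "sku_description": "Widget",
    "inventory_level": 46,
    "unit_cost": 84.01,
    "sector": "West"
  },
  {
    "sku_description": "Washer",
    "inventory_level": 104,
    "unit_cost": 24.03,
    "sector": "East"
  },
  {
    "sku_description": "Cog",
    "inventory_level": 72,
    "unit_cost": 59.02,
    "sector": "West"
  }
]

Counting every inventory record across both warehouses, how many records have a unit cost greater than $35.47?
9

Schema mapping: "unit_price" (warehouse_alpha) = "unit_cost" (warehouse_gamma) = unit cost

Records > $35.47 in warehouse_alpha: 5
Records > $35.47 in warehouse_gamma: 4

Total count: 5 + 4 = 9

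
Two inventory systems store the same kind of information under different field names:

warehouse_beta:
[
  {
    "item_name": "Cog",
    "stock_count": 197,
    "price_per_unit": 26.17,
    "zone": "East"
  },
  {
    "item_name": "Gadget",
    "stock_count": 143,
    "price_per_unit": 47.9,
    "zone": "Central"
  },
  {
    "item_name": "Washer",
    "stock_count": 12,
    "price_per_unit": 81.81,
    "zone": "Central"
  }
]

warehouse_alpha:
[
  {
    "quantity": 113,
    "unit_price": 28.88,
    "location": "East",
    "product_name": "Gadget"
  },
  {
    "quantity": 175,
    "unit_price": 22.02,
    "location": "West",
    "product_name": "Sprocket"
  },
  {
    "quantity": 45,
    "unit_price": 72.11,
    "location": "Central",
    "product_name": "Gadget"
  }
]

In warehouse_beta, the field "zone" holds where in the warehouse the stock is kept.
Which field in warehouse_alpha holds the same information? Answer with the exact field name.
location

In warehouse_beta, "zone" holds where in the warehouse the stock is kept.
The fields in warehouse_alpha are: "quantity", "unit_price", "location", "product_name".
"location" is the match: the name refers to the same concept and its values are area labels (e.g. 'Central', 'East').
The other fields ("quantity", "unit_price", "product_name") hold different kinds of data.

So "zone" in warehouse_beta corresponds to "location" in warehouse_alpha.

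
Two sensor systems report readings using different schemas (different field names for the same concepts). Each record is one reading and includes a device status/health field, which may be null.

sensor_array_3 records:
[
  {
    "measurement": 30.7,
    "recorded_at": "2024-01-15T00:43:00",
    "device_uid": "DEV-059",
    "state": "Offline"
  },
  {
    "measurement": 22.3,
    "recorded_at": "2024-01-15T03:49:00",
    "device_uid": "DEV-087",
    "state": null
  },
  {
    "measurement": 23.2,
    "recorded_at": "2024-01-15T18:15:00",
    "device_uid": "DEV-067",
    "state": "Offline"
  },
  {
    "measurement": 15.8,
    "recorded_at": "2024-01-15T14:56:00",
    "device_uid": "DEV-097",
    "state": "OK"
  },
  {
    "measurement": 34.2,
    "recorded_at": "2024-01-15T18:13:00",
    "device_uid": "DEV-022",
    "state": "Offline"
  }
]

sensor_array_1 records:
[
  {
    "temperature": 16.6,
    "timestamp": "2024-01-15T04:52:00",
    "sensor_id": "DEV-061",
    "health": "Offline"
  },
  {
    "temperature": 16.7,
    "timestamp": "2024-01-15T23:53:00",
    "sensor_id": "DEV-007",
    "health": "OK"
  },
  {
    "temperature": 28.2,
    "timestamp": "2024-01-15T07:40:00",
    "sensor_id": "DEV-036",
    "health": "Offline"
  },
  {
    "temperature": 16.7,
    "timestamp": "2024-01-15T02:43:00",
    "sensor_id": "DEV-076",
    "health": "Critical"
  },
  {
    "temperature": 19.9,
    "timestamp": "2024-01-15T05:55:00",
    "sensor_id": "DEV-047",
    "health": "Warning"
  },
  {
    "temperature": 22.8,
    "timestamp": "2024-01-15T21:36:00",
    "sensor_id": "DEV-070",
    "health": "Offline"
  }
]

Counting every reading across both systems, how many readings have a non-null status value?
10

Schema mapping: "state" (sensor_array_3) = "health" (sensor_array_1) = status

Non-null in sensor_array_3: 4
Non-null in sensor_array_1: 6

Total non-null: 4 + 6 = 10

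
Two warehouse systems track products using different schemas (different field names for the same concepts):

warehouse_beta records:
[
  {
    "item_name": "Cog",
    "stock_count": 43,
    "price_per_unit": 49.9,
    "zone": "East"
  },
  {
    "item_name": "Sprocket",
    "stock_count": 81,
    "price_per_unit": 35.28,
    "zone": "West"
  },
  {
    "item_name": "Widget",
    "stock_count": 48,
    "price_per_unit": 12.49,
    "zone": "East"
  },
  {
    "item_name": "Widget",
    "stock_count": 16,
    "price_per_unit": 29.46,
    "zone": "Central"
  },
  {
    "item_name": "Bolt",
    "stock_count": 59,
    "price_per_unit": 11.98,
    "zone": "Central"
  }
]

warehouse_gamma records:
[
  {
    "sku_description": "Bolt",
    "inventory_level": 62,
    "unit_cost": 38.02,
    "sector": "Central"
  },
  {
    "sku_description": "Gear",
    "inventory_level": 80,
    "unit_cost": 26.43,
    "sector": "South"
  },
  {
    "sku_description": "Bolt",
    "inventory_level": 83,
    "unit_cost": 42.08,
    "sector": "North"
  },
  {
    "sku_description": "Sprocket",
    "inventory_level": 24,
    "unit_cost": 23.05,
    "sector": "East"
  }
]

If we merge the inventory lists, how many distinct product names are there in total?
5

Schema mapping: "item_name" (warehouse_beta) = "sku_description" (warehouse_gamma) = product name

Products in warehouse_beta: ['Bolt', 'Cog', 'Sprocket', 'Widget']
Products in warehouse_gamma: ['Bolt', 'Gear', 'Sprocket']

Union (unique products): ['Bolt', 'Cog', 'Gear', 'Sprocket', 'Widget']
Count: 5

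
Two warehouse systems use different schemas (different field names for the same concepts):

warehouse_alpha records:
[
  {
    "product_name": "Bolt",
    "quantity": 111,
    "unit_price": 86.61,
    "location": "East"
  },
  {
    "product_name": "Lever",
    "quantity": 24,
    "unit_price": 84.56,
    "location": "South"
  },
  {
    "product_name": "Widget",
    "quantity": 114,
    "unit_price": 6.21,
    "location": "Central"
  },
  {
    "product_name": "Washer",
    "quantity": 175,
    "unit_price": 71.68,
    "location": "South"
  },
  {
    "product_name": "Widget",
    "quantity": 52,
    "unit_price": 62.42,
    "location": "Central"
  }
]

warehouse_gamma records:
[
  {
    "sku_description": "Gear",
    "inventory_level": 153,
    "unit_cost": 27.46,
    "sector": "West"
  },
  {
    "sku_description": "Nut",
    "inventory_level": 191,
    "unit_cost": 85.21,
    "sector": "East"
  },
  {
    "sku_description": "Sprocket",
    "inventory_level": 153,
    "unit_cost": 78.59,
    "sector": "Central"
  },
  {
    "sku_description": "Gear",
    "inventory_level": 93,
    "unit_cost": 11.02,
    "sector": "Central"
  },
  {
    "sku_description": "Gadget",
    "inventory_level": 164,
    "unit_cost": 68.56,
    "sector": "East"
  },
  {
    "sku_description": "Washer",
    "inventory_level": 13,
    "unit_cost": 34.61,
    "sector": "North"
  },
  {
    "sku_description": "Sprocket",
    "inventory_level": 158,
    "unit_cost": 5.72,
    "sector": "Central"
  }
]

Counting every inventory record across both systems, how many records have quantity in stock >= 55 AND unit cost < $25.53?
3

Schema mappings:
- "quantity" (warehouse_alpha) = "inventory_level" (warehouse_gamma) = quantity
- "unit_price" (warehouse_alpha) = "unit_cost" (warehouse_gamma) = unit cost

Records meeting both conditions in warehouse_alpha: 1
Records meeting both conditions in warehouse_gamma: 2

Total: 1 + 2 = 3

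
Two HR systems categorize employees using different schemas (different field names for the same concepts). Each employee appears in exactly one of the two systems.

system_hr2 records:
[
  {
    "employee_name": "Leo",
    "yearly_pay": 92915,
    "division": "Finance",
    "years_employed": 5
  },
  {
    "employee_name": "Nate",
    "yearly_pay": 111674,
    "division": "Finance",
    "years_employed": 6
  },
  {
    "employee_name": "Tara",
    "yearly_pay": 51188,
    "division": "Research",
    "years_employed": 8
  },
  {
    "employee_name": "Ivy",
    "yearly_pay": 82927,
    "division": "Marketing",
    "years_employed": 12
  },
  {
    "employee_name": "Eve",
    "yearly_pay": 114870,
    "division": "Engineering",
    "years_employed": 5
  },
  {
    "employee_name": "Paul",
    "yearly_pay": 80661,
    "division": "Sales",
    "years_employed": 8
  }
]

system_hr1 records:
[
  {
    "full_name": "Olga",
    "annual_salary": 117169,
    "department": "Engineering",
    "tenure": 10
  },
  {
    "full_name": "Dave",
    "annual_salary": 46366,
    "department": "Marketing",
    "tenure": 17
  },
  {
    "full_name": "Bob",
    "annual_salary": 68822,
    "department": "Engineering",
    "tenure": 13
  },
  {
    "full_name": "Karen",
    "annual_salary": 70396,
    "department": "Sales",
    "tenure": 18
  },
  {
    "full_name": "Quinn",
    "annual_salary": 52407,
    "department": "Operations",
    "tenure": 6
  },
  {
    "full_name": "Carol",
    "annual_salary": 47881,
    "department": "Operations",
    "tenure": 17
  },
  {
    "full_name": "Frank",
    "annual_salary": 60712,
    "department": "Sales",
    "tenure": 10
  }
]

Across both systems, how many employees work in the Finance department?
2

Schema mapping: "division" (system_hr2) = "department" (system_hr1) = department

Finance employees in system_hr2: 2
Finance employees in system_hr1: 0

Total in Finance: 2 + 0 = 2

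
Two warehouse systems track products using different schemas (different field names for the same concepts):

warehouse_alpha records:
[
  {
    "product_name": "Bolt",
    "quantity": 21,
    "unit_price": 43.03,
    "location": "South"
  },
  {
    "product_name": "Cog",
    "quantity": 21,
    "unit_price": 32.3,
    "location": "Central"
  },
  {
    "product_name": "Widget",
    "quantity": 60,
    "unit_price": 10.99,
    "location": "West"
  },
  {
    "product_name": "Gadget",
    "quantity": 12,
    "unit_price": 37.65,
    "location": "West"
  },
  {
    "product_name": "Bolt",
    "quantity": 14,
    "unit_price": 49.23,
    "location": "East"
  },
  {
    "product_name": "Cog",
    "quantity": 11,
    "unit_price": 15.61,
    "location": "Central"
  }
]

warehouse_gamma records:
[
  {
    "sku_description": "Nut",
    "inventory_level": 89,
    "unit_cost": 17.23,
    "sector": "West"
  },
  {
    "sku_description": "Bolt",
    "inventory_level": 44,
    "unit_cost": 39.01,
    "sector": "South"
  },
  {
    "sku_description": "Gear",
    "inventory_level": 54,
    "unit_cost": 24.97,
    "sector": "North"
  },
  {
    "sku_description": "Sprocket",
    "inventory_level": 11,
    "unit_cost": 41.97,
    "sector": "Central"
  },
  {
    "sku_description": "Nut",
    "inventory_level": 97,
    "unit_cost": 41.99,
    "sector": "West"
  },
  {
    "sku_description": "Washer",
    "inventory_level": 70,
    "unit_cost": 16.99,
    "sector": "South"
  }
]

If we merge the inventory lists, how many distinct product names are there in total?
8

Schema mapping: "product_name" (warehouse_alpha) = "sku_description" (warehouse_gamma) = product name

Products in warehouse_alpha: ['Bolt', 'Cog', 'Gadget', 'Widget']
Products in warehouse_gamma: ['Bolt', 'Gear', 'Nut', 'Sprocket', 'Washer']

Union (unique products): ['Bolt', 'Cog', 'Gadget', 'Gear', 'Nut', 'Sprocket', 'Washer', 'Widget']
Count: 8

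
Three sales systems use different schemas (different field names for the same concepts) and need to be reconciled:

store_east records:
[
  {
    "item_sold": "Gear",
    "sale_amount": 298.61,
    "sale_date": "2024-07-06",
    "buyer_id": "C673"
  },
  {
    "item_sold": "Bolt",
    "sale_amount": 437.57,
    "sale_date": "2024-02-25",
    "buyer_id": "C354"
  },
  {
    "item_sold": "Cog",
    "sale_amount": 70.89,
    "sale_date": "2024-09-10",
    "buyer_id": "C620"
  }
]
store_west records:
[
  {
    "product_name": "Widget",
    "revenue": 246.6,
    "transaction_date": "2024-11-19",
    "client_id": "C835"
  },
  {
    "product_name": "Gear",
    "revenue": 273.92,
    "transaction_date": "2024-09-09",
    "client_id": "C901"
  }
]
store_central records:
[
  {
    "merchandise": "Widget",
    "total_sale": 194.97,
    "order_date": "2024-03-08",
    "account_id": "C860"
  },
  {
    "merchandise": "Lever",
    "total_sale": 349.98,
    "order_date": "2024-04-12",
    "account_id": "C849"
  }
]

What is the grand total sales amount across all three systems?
1872.54

Schema reconciliation - all amount fields map to sale amount:

store_east (sale_amount): 807.07
store_west (revenue): 520.52
store_central (total_sale): 544.95

Grand total: 1872.54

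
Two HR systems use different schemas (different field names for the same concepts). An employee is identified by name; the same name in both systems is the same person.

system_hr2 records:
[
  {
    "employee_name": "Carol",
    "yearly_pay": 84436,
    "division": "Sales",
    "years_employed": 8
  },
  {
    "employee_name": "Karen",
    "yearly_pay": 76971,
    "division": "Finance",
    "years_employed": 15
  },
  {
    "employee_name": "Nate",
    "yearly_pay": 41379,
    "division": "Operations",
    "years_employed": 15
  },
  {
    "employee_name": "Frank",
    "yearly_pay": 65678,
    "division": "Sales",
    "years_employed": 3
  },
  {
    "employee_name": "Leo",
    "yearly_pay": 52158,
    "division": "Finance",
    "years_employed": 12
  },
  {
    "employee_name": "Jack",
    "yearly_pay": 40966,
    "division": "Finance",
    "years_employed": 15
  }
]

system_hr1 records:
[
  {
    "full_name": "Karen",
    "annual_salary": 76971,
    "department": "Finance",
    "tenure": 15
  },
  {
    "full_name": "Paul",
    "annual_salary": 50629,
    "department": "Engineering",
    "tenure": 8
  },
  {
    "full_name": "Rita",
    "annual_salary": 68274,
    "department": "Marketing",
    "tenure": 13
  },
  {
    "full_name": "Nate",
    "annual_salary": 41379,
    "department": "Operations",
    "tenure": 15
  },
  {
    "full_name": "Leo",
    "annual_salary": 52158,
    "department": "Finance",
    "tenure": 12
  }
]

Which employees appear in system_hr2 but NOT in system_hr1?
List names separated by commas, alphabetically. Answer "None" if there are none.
Carol, Frank, Jack

Schema mapping: "employee_name" (system_hr2) = "full_name" (system_hr1) = employee name

Names in system_hr2: ['Carol', 'Frank', 'Jack', 'Karen', 'Leo', 'Nate']
Names in system_hr1: ['Karen', 'Leo', 'Nate', 'Paul', 'Rita']

In system_hr2 but not system_hr1: ['Carol', 'Frank', 'Jack']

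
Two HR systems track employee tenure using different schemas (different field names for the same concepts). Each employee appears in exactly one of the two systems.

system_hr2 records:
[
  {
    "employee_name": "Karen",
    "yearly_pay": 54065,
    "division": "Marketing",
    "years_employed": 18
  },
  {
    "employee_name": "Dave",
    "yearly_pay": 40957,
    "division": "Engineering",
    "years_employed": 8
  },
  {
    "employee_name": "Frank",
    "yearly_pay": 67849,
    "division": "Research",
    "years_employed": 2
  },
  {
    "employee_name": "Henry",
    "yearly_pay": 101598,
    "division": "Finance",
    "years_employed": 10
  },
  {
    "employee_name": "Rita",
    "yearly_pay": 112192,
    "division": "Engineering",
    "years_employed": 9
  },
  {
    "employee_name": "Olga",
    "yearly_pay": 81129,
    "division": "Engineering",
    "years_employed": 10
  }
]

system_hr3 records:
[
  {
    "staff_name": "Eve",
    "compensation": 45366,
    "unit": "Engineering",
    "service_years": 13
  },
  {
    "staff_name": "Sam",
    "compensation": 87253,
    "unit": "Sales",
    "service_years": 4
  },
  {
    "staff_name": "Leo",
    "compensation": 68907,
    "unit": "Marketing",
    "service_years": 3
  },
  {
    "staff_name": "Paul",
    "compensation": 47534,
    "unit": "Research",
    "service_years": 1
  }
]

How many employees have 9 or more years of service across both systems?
5

Reconcile schemas: "years_employed" (system_hr2) = "service_years" (system_hr3) = years of service

From system_hr2: 4 employees with >= 9 years
From system_hr3: 1 employees with >= 9 years

Total: 4 + 1 = 5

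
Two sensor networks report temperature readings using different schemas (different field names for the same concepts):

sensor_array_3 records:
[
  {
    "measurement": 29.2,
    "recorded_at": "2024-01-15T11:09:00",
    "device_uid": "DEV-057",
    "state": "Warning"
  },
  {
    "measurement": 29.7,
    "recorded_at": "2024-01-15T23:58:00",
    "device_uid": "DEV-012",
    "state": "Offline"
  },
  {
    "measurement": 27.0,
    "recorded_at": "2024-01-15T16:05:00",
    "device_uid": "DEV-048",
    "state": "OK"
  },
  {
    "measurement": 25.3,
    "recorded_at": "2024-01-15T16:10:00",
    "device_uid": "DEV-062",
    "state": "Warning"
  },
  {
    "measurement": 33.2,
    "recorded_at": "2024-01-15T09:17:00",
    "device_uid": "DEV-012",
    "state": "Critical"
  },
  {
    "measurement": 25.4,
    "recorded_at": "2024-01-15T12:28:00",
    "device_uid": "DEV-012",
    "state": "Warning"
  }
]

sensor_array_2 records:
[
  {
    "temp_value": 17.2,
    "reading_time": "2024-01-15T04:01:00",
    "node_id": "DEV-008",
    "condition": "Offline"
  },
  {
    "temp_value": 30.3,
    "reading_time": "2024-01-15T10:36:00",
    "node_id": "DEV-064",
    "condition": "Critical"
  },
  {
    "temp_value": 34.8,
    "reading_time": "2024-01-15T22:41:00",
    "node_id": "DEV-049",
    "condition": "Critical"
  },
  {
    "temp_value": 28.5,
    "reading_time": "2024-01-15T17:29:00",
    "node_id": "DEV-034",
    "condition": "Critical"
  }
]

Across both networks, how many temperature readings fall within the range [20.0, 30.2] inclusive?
6

Schema mapping: "measurement" (sensor_array_3) = "temp_value" (sensor_array_2) = temperature

Readings in [20.0, 30.2] from sensor_array_3: 5
Readings in [20.0, 30.2] from sensor_array_2: 1

Total count: 5 + 1 = 6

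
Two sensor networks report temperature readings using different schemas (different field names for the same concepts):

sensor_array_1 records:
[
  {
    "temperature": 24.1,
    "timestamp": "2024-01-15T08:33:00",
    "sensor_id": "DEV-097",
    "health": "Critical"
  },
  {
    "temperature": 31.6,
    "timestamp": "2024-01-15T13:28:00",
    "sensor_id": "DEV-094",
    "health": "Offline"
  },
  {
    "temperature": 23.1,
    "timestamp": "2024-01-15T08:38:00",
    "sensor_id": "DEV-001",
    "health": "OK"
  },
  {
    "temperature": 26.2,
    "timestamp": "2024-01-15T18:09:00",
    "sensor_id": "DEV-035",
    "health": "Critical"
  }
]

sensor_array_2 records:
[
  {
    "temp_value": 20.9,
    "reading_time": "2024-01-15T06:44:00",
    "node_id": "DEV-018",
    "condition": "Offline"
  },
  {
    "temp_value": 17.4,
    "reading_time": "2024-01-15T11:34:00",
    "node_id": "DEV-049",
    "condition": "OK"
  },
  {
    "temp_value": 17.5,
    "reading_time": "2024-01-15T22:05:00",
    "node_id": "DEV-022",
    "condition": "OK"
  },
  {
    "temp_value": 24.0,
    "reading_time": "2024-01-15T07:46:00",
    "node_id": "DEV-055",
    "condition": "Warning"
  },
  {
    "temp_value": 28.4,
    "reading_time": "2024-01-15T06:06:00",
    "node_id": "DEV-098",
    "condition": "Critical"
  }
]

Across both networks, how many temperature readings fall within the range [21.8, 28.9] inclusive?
5

Schema mapping: "temperature" (sensor_array_1) = "temp_value" (sensor_array_2) = temperature

Readings in [21.8, 28.9] from sensor_array_1: 3
Readings in [21.8, 28.9] from sensor_array_2: 2

Total count: 3 + 2 = 5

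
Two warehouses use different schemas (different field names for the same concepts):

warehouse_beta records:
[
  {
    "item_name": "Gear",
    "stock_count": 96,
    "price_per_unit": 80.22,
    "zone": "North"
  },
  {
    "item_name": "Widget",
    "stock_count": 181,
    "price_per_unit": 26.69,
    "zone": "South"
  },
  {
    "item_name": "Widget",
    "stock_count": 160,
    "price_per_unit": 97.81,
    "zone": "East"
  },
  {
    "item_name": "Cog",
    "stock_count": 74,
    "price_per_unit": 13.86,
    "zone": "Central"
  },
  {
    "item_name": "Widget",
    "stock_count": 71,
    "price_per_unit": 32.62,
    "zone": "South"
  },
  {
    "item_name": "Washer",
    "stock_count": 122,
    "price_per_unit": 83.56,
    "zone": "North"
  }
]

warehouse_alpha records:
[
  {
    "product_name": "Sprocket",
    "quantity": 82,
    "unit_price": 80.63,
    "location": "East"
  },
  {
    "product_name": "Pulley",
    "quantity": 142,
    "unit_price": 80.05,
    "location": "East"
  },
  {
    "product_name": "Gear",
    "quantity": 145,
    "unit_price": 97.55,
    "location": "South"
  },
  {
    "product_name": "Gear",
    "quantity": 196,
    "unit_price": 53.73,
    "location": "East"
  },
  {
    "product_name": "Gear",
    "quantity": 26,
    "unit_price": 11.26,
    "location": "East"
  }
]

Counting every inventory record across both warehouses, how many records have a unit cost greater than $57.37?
6

Schema mapping: "price_per_unit" (warehouse_beta) = "unit_price" (warehouse_alpha) = unit cost

Records > $57.37 in warehouse_beta: 3
Records > $57.37 in warehouse_alpha: 3

Total count: 3 + 3 = 6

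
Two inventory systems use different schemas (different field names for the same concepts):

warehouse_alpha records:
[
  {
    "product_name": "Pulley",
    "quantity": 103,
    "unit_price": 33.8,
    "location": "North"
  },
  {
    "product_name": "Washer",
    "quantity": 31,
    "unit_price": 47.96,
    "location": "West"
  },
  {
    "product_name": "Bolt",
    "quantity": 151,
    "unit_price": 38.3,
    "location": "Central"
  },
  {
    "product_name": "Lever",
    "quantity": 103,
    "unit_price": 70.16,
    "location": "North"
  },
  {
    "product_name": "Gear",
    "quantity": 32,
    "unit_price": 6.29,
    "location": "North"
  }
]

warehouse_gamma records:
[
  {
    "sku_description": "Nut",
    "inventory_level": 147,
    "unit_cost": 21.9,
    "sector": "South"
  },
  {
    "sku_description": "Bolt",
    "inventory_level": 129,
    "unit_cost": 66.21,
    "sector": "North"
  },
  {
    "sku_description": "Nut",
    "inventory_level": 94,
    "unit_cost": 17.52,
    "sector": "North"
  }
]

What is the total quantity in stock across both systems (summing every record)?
790

To reconcile these schemas, identify the field holding the quantity in stock in each system:
1. In warehouse_alpha it is "quantity"
2. In warehouse_gamma it is "inventory_level"

From warehouse_alpha: 103 + 31 + 151 + 103 + 32 = 420
From warehouse_gamma: 147 + 129 + 94 = 370

Total: 420 + 370 = 790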